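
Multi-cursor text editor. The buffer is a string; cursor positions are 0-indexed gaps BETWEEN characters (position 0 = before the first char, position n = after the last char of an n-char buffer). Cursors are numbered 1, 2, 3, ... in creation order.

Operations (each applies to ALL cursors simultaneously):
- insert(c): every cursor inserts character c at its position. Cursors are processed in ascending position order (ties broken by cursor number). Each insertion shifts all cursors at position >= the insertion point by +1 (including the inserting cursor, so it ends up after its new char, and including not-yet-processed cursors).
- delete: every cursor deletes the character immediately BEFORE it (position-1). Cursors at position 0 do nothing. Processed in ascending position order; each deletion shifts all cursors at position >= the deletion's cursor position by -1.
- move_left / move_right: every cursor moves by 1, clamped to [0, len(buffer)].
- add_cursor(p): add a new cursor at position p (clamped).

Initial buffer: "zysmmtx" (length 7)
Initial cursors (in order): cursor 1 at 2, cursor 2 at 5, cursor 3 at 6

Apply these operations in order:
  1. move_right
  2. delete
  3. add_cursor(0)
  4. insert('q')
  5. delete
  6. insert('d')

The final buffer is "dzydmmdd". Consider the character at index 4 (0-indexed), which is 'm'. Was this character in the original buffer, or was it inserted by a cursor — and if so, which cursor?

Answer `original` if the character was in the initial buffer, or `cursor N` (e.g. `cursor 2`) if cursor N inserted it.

Answer: original

Derivation:
After op 1 (move_right): buffer="zysmmtx" (len 7), cursors c1@3 c2@6 c3@7, authorship .......
After op 2 (delete): buffer="zymm" (len 4), cursors c1@2 c2@4 c3@4, authorship ....
After op 3 (add_cursor(0)): buffer="zymm" (len 4), cursors c4@0 c1@2 c2@4 c3@4, authorship ....
After op 4 (insert('q')): buffer="qzyqmmqq" (len 8), cursors c4@1 c1@4 c2@8 c3@8, authorship 4..1..23
After op 5 (delete): buffer="zymm" (len 4), cursors c4@0 c1@2 c2@4 c3@4, authorship ....
After op 6 (insert('d')): buffer="dzydmmdd" (len 8), cursors c4@1 c1@4 c2@8 c3@8, authorship 4..1..23
Authorship (.=original, N=cursor N): 4 . . 1 . . 2 3
Index 4: author = original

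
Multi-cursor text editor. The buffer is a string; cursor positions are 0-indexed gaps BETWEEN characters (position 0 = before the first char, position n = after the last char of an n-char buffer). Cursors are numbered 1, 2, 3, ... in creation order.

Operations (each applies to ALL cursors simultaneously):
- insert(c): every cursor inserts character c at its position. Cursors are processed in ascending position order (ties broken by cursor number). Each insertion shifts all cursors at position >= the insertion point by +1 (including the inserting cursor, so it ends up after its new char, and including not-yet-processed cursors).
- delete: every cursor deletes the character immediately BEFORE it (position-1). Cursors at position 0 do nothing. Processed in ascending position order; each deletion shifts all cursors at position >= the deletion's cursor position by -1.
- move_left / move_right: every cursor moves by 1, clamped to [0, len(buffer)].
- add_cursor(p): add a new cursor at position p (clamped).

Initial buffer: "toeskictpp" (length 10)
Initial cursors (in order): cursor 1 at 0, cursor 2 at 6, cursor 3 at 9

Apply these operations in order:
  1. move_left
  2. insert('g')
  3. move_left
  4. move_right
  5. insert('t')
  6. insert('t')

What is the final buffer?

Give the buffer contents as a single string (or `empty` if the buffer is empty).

After op 1 (move_left): buffer="toeskictpp" (len 10), cursors c1@0 c2@5 c3@8, authorship ..........
After op 2 (insert('g')): buffer="gtoeskgictgpp" (len 13), cursors c1@1 c2@7 c3@11, authorship 1.....2...3..
After op 3 (move_left): buffer="gtoeskgictgpp" (len 13), cursors c1@0 c2@6 c3@10, authorship 1.....2...3..
After op 4 (move_right): buffer="gtoeskgictgpp" (len 13), cursors c1@1 c2@7 c3@11, authorship 1.....2...3..
After op 5 (insert('t')): buffer="gttoeskgtictgtpp" (len 16), cursors c1@2 c2@9 c3@14, authorship 11.....22...33..
After op 6 (insert('t')): buffer="gtttoeskgttictgttpp" (len 19), cursors c1@3 c2@11 c3@17, authorship 111.....222...333..

Answer: gtttoeskgttictgttpp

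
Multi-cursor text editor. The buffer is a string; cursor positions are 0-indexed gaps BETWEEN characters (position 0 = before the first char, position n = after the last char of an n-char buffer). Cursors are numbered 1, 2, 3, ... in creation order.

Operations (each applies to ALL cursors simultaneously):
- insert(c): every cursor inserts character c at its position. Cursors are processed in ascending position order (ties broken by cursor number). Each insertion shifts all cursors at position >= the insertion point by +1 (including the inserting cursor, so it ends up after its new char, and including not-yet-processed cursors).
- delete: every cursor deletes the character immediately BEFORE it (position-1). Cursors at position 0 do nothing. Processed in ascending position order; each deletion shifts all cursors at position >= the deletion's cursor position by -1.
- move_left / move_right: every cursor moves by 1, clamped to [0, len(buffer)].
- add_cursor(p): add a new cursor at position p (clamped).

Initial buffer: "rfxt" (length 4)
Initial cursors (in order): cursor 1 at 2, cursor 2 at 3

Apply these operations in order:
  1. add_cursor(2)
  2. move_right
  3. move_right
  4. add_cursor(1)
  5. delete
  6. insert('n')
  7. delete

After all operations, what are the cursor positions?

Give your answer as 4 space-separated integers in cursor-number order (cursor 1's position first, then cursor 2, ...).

After op 1 (add_cursor(2)): buffer="rfxt" (len 4), cursors c1@2 c3@2 c2@3, authorship ....
After op 2 (move_right): buffer="rfxt" (len 4), cursors c1@3 c3@3 c2@4, authorship ....
After op 3 (move_right): buffer="rfxt" (len 4), cursors c1@4 c2@4 c3@4, authorship ....
After op 4 (add_cursor(1)): buffer="rfxt" (len 4), cursors c4@1 c1@4 c2@4 c3@4, authorship ....
After op 5 (delete): buffer="" (len 0), cursors c1@0 c2@0 c3@0 c4@0, authorship 
After op 6 (insert('n')): buffer="nnnn" (len 4), cursors c1@4 c2@4 c3@4 c4@4, authorship 1234
After op 7 (delete): buffer="" (len 0), cursors c1@0 c2@0 c3@0 c4@0, authorship 

Answer: 0 0 0 0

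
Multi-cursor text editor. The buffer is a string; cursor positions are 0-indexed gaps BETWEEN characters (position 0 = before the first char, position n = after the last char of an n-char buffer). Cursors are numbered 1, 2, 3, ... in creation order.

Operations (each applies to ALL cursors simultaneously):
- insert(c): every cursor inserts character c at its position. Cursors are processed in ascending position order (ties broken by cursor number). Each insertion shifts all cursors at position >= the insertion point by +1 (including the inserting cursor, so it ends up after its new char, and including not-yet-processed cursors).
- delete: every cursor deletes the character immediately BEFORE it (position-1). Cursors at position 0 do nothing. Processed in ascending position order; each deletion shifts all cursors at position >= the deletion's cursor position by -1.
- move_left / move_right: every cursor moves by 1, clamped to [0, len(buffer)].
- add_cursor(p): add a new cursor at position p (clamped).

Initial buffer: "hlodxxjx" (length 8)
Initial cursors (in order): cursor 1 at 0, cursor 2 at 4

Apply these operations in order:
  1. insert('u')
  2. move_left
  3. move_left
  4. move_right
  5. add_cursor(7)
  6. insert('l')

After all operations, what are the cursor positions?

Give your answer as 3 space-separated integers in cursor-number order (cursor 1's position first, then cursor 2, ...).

Answer: 2 7 10

Derivation:
After op 1 (insert('u')): buffer="uhloduxxjx" (len 10), cursors c1@1 c2@6, authorship 1....2....
After op 2 (move_left): buffer="uhloduxxjx" (len 10), cursors c1@0 c2@5, authorship 1....2....
After op 3 (move_left): buffer="uhloduxxjx" (len 10), cursors c1@0 c2@4, authorship 1....2....
After op 4 (move_right): buffer="uhloduxxjx" (len 10), cursors c1@1 c2@5, authorship 1....2....
After op 5 (add_cursor(7)): buffer="uhloduxxjx" (len 10), cursors c1@1 c2@5 c3@7, authorship 1....2....
After op 6 (insert('l')): buffer="ulhlodluxlxjx" (len 13), cursors c1@2 c2@7 c3@10, authorship 11....22.3...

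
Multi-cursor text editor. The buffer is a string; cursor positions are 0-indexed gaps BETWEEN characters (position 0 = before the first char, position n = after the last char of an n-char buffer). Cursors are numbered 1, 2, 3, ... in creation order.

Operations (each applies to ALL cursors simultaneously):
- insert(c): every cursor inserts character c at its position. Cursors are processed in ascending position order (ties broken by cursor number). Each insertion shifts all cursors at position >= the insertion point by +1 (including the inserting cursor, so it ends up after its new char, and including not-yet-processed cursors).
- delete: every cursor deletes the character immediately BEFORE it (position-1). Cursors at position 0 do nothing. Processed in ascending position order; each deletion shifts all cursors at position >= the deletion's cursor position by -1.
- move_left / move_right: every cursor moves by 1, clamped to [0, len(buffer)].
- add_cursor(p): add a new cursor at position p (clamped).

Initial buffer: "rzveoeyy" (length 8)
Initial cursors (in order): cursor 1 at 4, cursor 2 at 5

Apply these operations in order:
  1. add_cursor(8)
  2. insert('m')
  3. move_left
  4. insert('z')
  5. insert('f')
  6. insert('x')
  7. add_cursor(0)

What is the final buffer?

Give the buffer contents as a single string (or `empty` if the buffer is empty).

Answer: rzvezfxmozfxmeyyzfxm

Derivation:
After op 1 (add_cursor(8)): buffer="rzveoeyy" (len 8), cursors c1@4 c2@5 c3@8, authorship ........
After op 2 (insert('m')): buffer="rzvemomeyym" (len 11), cursors c1@5 c2@7 c3@11, authorship ....1.2...3
After op 3 (move_left): buffer="rzvemomeyym" (len 11), cursors c1@4 c2@6 c3@10, authorship ....1.2...3
After op 4 (insert('z')): buffer="rzvezmozmeyyzm" (len 14), cursors c1@5 c2@8 c3@13, authorship ....11.22...33
After op 5 (insert('f')): buffer="rzvezfmozfmeyyzfm" (len 17), cursors c1@6 c2@10 c3@16, authorship ....111.222...333
After op 6 (insert('x')): buffer="rzvezfxmozfxmeyyzfxm" (len 20), cursors c1@7 c2@12 c3@19, authorship ....1111.2222...3333
After op 7 (add_cursor(0)): buffer="rzvezfxmozfxmeyyzfxm" (len 20), cursors c4@0 c1@7 c2@12 c3@19, authorship ....1111.2222...3333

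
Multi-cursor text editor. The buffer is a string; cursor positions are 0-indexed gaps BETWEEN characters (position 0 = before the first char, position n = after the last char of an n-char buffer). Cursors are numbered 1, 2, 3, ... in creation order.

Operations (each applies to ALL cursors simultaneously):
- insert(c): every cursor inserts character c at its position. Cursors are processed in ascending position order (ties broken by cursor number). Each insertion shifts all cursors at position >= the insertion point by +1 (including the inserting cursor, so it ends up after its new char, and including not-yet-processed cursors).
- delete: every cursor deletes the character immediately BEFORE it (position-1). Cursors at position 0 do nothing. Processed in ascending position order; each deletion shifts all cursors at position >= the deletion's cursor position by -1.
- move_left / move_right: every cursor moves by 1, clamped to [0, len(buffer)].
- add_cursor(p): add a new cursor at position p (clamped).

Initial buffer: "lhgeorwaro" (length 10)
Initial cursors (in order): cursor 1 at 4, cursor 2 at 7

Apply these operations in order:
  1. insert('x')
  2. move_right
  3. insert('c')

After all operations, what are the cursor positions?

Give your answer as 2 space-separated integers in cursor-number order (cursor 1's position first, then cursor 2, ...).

Answer: 7 12

Derivation:
After op 1 (insert('x')): buffer="lhgexorwxaro" (len 12), cursors c1@5 c2@9, authorship ....1...2...
After op 2 (move_right): buffer="lhgexorwxaro" (len 12), cursors c1@6 c2@10, authorship ....1...2...
After op 3 (insert('c')): buffer="lhgexocrwxacro" (len 14), cursors c1@7 c2@12, authorship ....1.1..2.2..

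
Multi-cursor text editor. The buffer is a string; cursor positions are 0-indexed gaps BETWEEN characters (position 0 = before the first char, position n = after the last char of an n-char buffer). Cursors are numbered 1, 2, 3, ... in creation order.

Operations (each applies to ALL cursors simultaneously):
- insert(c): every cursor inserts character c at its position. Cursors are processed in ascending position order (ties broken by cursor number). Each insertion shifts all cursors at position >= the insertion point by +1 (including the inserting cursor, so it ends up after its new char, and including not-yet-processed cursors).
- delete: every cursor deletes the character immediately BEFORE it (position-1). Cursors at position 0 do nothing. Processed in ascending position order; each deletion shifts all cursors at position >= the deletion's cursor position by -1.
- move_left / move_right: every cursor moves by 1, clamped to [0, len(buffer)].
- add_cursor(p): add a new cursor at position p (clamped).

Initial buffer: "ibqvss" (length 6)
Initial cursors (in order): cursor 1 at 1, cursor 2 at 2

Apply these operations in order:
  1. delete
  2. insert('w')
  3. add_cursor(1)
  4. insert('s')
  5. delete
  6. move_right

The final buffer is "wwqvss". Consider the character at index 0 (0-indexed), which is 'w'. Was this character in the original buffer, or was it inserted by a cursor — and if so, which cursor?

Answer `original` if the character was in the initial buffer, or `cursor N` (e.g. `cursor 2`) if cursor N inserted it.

Answer: cursor 1

Derivation:
After op 1 (delete): buffer="qvss" (len 4), cursors c1@0 c2@0, authorship ....
After op 2 (insert('w')): buffer="wwqvss" (len 6), cursors c1@2 c2@2, authorship 12....
After op 3 (add_cursor(1)): buffer="wwqvss" (len 6), cursors c3@1 c1@2 c2@2, authorship 12....
After op 4 (insert('s')): buffer="wswssqvss" (len 9), cursors c3@2 c1@5 c2@5, authorship 13212....
After op 5 (delete): buffer="wwqvss" (len 6), cursors c3@1 c1@2 c2@2, authorship 12....
After op 6 (move_right): buffer="wwqvss" (len 6), cursors c3@2 c1@3 c2@3, authorship 12....
Authorship (.=original, N=cursor N): 1 2 . . . .
Index 0: author = 1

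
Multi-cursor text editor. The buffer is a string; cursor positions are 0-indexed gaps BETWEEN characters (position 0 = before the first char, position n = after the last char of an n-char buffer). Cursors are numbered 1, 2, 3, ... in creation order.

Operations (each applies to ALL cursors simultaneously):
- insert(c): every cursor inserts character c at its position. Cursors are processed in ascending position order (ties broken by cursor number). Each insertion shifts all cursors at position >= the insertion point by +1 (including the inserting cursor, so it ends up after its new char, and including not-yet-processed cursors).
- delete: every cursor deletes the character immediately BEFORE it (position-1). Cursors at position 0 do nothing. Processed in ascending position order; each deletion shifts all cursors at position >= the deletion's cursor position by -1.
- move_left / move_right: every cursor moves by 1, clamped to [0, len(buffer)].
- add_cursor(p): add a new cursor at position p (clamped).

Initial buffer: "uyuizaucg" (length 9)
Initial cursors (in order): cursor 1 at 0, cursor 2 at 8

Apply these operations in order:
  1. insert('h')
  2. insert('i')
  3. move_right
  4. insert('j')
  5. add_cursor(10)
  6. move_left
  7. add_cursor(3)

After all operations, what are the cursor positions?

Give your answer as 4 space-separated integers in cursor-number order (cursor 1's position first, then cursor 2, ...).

Answer: 3 14 9 3

Derivation:
After op 1 (insert('h')): buffer="huyuizauchg" (len 11), cursors c1@1 c2@10, authorship 1........2.
After op 2 (insert('i')): buffer="hiuyuizauchig" (len 13), cursors c1@2 c2@12, authorship 11........22.
After op 3 (move_right): buffer="hiuyuizauchig" (len 13), cursors c1@3 c2@13, authorship 11........22.
After op 4 (insert('j')): buffer="hiujyuizauchigj" (len 15), cursors c1@4 c2@15, authorship 11.1.......22.2
After op 5 (add_cursor(10)): buffer="hiujyuizauchigj" (len 15), cursors c1@4 c3@10 c2@15, authorship 11.1.......22.2
After op 6 (move_left): buffer="hiujyuizauchigj" (len 15), cursors c1@3 c3@9 c2@14, authorship 11.1.......22.2
After op 7 (add_cursor(3)): buffer="hiujyuizauchigj" (len 15), cursors c1@3 c4@3 c3@9 c2@14, authorship 11.1.......22.2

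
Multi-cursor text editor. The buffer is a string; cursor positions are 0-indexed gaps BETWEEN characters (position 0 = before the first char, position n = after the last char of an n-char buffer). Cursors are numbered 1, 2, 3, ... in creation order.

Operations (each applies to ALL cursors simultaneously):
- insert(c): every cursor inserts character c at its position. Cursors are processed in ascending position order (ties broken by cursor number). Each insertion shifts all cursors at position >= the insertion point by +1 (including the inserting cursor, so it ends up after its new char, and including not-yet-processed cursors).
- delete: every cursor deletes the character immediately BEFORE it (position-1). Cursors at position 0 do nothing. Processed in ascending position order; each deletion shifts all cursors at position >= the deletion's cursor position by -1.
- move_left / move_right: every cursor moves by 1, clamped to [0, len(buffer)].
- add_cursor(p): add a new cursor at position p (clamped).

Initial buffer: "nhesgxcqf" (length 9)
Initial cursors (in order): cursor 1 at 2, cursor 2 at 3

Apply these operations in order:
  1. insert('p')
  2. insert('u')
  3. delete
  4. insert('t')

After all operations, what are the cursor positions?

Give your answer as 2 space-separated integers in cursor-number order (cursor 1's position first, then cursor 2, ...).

Answer: 4 7

Derivation:
After op 1 (insert('p')): buffer="nhpepsgxcqf" (len 11), cursors c1@3 c2@5, authorship ..1.2......
After op 2 (insert('u')): buffer="nhpuepusgxcqf" (len 13), cursors c1@4 c2@7, authorship ..11.22......
After op 3 (delete): buffer="nhpepsgxcqf" (len 11), cursors c1@3 c2@5, authorship ..1.2......
After op 4 (insert('t')): buffer="nhpteptsgxcqf" (len 13), cursors c1@4 c2@7, authorship ..11.22......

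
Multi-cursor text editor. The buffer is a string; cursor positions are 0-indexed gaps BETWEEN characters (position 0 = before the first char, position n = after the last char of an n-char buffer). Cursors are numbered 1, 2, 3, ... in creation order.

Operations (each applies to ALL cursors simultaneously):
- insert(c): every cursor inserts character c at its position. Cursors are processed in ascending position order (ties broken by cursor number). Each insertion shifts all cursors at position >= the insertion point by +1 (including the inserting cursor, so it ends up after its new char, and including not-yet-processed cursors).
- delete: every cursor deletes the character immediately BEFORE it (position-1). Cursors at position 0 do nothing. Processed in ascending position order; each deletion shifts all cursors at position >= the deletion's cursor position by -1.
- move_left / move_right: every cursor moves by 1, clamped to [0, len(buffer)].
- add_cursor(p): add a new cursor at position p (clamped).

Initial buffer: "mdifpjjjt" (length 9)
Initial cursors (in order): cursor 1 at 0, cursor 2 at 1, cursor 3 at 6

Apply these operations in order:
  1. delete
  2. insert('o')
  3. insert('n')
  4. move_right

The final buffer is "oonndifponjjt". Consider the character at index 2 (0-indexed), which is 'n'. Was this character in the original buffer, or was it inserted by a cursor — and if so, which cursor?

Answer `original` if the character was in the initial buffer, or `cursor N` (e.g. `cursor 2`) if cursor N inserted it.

After op 1 (delete): buffer="difpjjt" (len 7), cursors c1@0 c2@0 c3@4, authorship .......
After op 2 (insert('o')): buffer="oodifpojjt" (len 10), cursors c1@2 c2@2 c3@7, authorship 12....3...
After op 3 (insert('n')): buffer="oonndifponjjt" (len 13), cursors c1@4 c2@4 c3@10, authorship 1212....33...
After op 4 (move_right): buffer="oonndifponjjt" (len 13), cursors c1@5 c2@5 c3@11, authorship 1212....33...
Authorship (.=original, N=cursor N): 1 2 1 2 . . . . 3 3 . . .
Index 2: author = 1

Answer: cursor 1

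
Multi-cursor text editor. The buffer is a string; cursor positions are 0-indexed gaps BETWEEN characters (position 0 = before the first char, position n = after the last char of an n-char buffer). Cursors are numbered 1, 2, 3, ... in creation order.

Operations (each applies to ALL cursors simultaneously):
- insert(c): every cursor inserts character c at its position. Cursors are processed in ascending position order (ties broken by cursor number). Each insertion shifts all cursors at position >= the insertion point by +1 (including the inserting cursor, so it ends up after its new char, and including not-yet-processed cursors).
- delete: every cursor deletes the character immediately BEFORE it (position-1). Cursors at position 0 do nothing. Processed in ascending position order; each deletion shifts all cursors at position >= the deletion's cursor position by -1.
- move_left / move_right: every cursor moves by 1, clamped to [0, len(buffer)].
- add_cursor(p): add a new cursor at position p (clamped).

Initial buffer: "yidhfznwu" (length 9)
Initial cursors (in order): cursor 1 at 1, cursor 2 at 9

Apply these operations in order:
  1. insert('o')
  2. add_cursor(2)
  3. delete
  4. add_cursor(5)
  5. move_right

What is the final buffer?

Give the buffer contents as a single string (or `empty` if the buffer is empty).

After op 1 (insert('o')): buffer="yoidhfznwuo" (len 11), cursors c1@2 c2@11, authorship .1........2
After op 2 (add_cursor(2)): buffer="yoidhfznwuo" (len 11), cursors c1@2 c3@2 c2@11, authorship .1........2
After op 3 (delete): buffer="idhfznwu" (len 8), cursors c1@0 c3@0 c2@8, authorship ........
After op 4 (add_cursor(5)): buffer="idhfznwu" (len 8), cursors c1@0 c3@0 c4@5 c2@8, authorship ........
After op 5 (move_right): buffer="idhfznwu" (len 8), cursors c1@1 c3@1 c4@6 c2@8, authorship ........

Answer: idhfznwu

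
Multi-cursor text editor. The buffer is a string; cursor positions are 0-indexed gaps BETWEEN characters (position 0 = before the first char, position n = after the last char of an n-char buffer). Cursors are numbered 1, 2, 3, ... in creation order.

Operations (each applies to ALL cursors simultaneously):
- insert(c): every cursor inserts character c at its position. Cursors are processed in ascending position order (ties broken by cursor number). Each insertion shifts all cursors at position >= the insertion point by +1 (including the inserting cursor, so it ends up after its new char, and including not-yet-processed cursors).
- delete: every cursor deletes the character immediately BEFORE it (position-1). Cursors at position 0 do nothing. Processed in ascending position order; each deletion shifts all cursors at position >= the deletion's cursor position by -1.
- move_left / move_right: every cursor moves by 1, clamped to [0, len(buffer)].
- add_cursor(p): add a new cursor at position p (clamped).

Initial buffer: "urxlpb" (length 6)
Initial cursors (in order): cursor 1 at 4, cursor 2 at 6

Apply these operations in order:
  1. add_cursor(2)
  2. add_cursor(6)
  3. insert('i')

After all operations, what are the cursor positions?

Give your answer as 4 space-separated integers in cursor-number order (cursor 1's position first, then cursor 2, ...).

Answer: 6 10 3 10

Derivation:
After op 1 (add_cursor(2)): buffer="urxlpb" (len 6), cursors c3@2 c1@4 c2@6, authorship ......
After op 2 (add_cursor(6)): buffer="urxlpb" (len 6), cursors c3@2 c1@4 c2@6 c4@6, authorship ......
After op 3 (insert('i')): buffer="urixlipbii" (len 10), cursors c3@3 c1@6 c2@10 c4@10, authorship ..3..1..24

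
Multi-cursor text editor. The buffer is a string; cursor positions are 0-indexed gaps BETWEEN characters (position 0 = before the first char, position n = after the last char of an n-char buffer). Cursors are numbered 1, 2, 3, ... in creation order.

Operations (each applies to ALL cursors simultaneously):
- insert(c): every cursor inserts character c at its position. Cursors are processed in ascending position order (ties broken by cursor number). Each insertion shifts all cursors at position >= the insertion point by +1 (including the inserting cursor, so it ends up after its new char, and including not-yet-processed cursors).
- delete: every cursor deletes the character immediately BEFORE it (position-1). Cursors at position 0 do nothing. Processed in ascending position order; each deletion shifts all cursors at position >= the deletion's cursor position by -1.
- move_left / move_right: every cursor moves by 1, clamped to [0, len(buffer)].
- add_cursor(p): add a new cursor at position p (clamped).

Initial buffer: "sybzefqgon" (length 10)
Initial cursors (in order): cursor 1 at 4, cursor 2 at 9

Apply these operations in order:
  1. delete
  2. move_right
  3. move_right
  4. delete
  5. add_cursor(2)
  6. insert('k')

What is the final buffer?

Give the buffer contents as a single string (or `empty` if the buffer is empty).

After op 1 (delete): buffer="sybefqgn" (len 8), cursors c1@3 c2@7, authorship ........
After op 2 (move_right): buffer="sybefqgn" (len 8), cursors c1@4 c2@8, authorship ........
After op 3 (move_right): buffer="sybefqgn" (len 8), cursors c1@5 c2@8, authorship ........
After op 4 (delete): buffer="sybeqg" (len 6), cursors c1@4 c2@6, authorship ......
After op 5 (add_cursor(2)): buffer="sybeqg" (len 6), cursors c3@2 c1@4 c2@6, authorship ......
After op 6 (insert('k')): buffer="sykbekqgk" (len 9), cursors c3@3 c1@6 c2@9, authorship ..3..1..2

Answer: sykbekqgk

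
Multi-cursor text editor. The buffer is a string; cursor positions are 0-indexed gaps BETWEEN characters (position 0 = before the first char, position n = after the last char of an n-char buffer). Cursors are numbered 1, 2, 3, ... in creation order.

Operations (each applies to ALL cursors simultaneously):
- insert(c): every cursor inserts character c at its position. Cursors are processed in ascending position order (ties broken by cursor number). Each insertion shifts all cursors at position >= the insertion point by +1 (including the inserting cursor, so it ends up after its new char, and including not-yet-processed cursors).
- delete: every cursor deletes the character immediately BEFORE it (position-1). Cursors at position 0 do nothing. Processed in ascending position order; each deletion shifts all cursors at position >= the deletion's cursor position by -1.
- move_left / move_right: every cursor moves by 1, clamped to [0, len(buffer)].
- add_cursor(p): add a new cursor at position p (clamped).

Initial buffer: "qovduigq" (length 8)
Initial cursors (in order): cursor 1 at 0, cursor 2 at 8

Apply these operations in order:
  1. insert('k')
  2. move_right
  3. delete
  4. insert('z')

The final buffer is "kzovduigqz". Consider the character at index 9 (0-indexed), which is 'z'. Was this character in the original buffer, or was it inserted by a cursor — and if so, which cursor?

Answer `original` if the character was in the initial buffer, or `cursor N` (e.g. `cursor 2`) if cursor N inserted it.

After op 1 (insert('k')): buffer="kqovduigqk" (len 10), cursors c1@1 c2@10, authorship 1........2
After op 2 (move_right): buffer="kqovduigqk" (len 10), cursors c1@2 c2@10, authorship 1........2
After op 3 (delete): buffer="kovduigq" (len 8), cursors c1@1 c2@8, authorship 1.......
After op 4 (insert('z')): buffer="kzovduigqz" (len 10), cursors c1@2 c2@10, authorship 11.......2
Authorship (.=original, N=cursor N): 1 1 . . . . . . . 2
Index 9: author = 2

Answer: cursor 2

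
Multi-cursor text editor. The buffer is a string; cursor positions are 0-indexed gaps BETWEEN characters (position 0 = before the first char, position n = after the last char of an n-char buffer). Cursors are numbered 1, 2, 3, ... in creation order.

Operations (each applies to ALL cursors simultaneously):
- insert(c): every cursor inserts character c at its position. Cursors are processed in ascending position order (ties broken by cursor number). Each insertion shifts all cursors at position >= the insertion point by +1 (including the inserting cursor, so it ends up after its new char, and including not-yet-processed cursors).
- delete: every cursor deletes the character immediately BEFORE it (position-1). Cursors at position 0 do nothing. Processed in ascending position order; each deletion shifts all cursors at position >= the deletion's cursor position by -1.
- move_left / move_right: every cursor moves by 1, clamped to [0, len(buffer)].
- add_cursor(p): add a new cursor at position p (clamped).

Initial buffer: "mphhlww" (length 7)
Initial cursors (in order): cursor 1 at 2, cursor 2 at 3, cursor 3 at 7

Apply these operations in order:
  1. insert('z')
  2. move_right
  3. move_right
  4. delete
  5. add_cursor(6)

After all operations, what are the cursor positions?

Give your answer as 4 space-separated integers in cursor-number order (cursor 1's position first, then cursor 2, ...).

After op 1 (insert('z')): buffer="mpzhzhlwwz" (len 10), cursors c1@3 c2@5 c3@10, authorship ..1.2....3
After op 2 (move_right): buffer="mpzhzhlwwz" (len 10), cursors c1@4 c2@6 c3@10, authorship ..1.2....3
After op 3 (move_right): buffer="mpzhzhlwwz" (len 10), cursors c1@5 c2@7 c3@10, authorship ..1.2....3
After op 4 (delete): buffer="mpzhhww" (len 7), cursors c1@4 c2@5 c3@7, authorship ..1....
After op 5 (add_cursor(6)): buffer="mpzhhww" (len 7), cursors c1@4 c2@5 c4@6 c3@7, authorship ..1....

Answer: 4 5 7 6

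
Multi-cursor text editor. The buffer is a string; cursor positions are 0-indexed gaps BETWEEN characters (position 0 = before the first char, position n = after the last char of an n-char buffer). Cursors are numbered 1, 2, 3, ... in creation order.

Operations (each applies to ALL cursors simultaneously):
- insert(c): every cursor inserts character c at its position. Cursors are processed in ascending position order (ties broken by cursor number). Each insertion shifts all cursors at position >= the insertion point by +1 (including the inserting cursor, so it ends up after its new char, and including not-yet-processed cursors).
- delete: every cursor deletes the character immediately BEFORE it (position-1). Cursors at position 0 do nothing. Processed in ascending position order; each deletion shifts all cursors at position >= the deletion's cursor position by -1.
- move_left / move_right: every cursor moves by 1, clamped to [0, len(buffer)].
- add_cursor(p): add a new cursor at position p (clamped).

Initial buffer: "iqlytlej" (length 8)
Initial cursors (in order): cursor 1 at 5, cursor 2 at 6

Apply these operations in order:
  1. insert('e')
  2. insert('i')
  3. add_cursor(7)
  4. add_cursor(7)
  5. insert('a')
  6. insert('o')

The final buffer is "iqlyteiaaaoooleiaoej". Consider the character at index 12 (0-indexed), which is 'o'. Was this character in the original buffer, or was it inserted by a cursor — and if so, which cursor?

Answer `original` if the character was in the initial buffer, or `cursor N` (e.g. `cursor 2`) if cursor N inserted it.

After op 1 (insert('e')): buffer="iqlyteleej" (len 10), cursors c1@6 c2@8, authorship .....1.2..
After op 2 (insert('i')): buffer="iqlyteileiej" (len 12), cursors c1@7 c2@10, authorship .....11.22..
After op 3 (add_cursor(7)): buffer="iqlyteileiej" (len 12), cursors c1@7 c3@7 c2@10, authorship .....11.22..
After op 4 (add_cursor(7)): buffer="iqlyteileiej" (len 12), cursors c1@7 c3@7 c4@7 c2@10, authorship .....11.22..
After op 5 (insert('a')): buffer="iqlyteiaaaleiaej" (len 16), cursors c1@10 c3@10 c4@10 c2@14, authorship .....11134.222..
After op 6 (insert('o')): buffer="iqlyteiaaaoooleiaoej" (len 20), cursors c1@13 c3@13 c4@13 c2@18, authorship .....11134134.2222..
Authorship (.=original, N=cursor N): . . . . . 1 1 1 3 4 1 3 4 . 2 2 2 2 . .
Index 12: author = 4

Answer: cursor 4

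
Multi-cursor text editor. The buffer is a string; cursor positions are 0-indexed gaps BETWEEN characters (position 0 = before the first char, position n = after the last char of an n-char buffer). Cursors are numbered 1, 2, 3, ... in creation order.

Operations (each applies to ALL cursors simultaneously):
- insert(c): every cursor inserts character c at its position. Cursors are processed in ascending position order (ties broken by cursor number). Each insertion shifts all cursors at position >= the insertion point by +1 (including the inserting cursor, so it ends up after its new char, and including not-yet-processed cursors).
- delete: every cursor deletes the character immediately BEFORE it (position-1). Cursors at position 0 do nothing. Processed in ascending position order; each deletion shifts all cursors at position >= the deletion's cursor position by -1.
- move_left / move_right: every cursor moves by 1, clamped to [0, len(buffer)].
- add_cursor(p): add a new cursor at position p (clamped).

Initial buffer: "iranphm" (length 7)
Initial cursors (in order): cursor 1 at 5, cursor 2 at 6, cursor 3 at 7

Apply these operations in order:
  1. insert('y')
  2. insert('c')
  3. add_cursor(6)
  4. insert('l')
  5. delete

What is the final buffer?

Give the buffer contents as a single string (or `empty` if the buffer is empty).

After op 1 (insert('y')): buffer="iranpyhymy" (len 10), cursors c1@6 c2@8 c3@10, authorship .....1.2.3
After op 2 (insert('c')): buffer="iranpychycmyc" (len 13), cursors c1@7 c2@10 c3@13, authorship .....11.22.33
After op 3 (add_cursor(6)): buffer="iranpychycmyc" (len 13), cursors c4@6 c1@7 c2@10 c3@13, authorship .....11.22.33
After op 4 (insert('l')): buffer="iranpylclhyclmycl" (len 17), cursors c4@7 c1@9 c2@13 c3@17, authorship .....1411.222.333
After op 5 (delete): buffer="iranpychycmyc" (len 13), cursors c4@6 c1@7 c2@10 c3@13, authorship .....11.22.33

Answer: iranpychycmyc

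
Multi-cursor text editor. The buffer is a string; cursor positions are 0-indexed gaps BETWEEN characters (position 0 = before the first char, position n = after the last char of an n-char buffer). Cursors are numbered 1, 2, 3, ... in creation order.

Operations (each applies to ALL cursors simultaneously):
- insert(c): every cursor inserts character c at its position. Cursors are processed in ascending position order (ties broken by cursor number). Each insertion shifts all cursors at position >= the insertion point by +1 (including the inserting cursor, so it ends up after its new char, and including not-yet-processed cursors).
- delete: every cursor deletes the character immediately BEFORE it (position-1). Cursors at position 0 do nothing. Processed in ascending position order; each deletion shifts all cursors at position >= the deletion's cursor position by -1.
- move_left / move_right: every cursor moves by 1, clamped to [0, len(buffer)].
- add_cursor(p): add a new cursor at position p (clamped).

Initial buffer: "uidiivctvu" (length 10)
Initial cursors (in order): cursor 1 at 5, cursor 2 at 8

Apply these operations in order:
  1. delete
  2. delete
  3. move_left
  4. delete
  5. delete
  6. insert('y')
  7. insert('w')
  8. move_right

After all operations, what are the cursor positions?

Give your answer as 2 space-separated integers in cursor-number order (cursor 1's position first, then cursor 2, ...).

Answer: 5 5

Derivation:
After op 1 (delete): buffer="uidivcvu" (len 8), cursors c1@4 c2@6, authorship ........
After op 2 (delete): buffer="uidvvu" (len 6), cursors c1@3 c2@4, authorship ......
After op 3 (move_left): buffer="uidvvu" (len 6), cursors c1@2 c2@3, authorship ......
After op 4 (delete): buffer="uvvu" (len 4), cursors c1@1 c2@1, authorship ....
After op 5 (delete): buffer="vvu" (len 3), cursors c1@0 c2@0, authorship ...
After op 6 (insert('y')): buffer="yyvvu" (len 5), cursors c1@2 c2@2, authorship 12...
After op 7 (insert('w')): buffer="yywwvvu" (len 7), cursors c1@4 c2@4, authorship 1212...
After op 8 (move_right): buffer="yywwvvu" (len 7), cursors c1@5 c2@5, authorship 1212...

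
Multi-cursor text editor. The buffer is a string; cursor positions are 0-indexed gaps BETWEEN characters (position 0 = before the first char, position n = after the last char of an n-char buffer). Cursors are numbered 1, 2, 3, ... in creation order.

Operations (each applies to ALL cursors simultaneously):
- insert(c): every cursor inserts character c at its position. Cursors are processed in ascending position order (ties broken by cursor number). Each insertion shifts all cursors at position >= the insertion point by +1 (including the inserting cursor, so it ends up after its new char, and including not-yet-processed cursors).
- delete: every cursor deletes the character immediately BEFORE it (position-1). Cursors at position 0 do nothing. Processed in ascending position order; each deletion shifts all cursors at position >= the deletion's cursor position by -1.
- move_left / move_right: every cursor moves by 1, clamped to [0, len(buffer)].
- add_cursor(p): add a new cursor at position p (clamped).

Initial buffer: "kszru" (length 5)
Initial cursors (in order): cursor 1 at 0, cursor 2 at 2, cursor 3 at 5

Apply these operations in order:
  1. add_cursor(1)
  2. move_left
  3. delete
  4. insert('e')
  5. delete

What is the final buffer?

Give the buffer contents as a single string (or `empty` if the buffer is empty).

After op 1 (add_cursor(1)): buffer="kszru" (len 5), cursors c1@0 c4@1 c2@2 c3@5, authorship .....
After op 2 (move_left): buffer="kszru" (len 5), cursors c1@0 c4@0 c2@1 c3@4, authorship .....
After op 3 (delete): buffer="szu" (len 3), cursors c1@0 c2@0 c4@0 c3@2, authorship ...
After op 4 (insert('e')): buffer="eeeszeu" (len 7), cursors c1@3 c2@3 c4@3 c3@6, authorship 124..3.
After op 5 (delete): buffer="szu" (len 3), cursors c1@0 c2@0 c4@0 c3@2, authorship ...

Answer: szu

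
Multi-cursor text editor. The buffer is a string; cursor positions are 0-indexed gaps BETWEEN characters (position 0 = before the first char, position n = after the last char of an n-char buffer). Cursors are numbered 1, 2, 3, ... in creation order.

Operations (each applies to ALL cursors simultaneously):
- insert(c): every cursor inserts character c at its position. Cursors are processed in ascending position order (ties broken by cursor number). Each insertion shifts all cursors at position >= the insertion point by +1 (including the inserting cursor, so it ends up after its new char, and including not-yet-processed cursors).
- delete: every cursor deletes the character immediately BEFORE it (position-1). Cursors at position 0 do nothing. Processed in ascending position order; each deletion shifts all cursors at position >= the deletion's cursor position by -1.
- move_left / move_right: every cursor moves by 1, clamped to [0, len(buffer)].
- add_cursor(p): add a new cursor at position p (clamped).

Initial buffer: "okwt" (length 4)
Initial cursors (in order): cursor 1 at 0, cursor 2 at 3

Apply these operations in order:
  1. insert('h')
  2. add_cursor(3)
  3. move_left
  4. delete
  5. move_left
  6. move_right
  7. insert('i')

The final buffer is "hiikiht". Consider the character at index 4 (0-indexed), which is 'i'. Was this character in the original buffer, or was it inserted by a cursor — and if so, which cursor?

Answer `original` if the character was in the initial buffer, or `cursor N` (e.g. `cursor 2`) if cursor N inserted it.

Answer: cursor 2

Derivation:
After op 1 (insert('h')): buffer="hokwht" (len 6), cursors c1@1 c2@5, authorship 1...2.
After op 2 (add_cursor(3)): buffer="hokwht" (len 6), cursors c1@1 c3@3 c2@5, authorship 1...2.
After op 3 (move_left): buffer="hokwht" (len 6), cursors c1@0 c3@2 c2@4, authorship 1...2.
After op 4 (delete): buffer="hkht" (len 4), cursors c1@0 c3@1 c2@2, authorship 1.2.
After op 5 (move_left): buffer="hkht" (len 4), cursors c1@0 c3@0 c2@1, authorship 1.2.
After op 6 (move_right): buffer="hkht" (len 4), cursors c1@1 c3@1 c2@2, authorship 1.2.
After op 7 (insert('i')): buffer="hiikiht" (len 7), cursors c1@3 c3@3 c2@5, authorship 113.22.
Authorship (.=original, N=cursor N): 1 1 3 . 2 2 .
Index 4: author = 2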